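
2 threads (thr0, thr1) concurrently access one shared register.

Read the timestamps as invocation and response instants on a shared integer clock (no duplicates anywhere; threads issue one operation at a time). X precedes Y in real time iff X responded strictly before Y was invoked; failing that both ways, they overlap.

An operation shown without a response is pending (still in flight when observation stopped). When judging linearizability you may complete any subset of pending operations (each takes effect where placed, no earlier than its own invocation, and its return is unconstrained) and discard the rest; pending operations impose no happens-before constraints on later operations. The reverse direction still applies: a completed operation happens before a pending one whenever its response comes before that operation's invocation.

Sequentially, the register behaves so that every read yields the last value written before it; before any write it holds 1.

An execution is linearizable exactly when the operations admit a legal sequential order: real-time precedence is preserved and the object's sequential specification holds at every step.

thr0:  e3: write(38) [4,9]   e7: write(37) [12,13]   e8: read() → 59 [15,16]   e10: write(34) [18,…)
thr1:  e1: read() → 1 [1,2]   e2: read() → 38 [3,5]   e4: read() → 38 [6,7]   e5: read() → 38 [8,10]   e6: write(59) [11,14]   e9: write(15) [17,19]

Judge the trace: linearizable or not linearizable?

witness order: e1, e3, e2, e4, e5, e7, e6, e8, e9
step 1: e1 read() → 1 — value 1
step 2: e3 write(38) — value 38
step 3: e2 read() → 38 — value 38
step 4: e4 read() → 38 — value 38
step 5: e5 read() → 38 — value 38
step 6: e7 write(37) — value 37
step 7: e6 write(59) — value 59
step 8: e8 read() → 59 — value 59
step 9: e9 write(15) — value 15

linearizable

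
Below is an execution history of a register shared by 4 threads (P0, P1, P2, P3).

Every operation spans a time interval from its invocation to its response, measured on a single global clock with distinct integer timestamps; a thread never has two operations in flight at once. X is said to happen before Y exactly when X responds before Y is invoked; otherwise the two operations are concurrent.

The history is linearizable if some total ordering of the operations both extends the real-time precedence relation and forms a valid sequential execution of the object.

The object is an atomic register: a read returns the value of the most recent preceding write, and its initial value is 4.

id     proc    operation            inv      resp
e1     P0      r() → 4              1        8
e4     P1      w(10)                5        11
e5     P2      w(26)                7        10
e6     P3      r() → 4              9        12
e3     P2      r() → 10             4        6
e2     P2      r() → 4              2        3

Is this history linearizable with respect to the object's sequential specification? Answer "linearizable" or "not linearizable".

cut after 11 events: linearizable; cut after 12 events (e6 responds, time 12): not linearizable
checked exhaustively: 33 real-time-consistent orders of 6 completed operations, zero legal register replays
for example e1, e2, e3, e4, e5, e6 fails at step 3: e3 r() → 10 is not legal there
for example e1, e2, e3, e4, e6, e5 fails at step 3: e3 r() → 10 is not legal there

not linearizable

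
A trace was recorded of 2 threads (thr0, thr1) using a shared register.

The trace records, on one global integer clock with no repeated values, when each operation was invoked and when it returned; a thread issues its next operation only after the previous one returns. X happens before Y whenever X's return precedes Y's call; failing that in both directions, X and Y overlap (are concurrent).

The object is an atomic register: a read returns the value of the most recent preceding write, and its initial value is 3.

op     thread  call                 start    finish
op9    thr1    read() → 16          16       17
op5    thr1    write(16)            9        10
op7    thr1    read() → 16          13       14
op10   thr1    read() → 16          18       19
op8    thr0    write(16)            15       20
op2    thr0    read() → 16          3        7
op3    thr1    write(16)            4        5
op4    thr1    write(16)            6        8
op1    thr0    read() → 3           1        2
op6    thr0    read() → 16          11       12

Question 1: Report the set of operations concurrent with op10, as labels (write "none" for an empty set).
op8

op10 spans [18,19]: anything still running between times 18 and 19 counts as concurrent
op1 [1,2]: before
op2 [3,7]: before
op3 [4,5]: before
op4 [6,8]: before
op5 [9,10]: before
op6 [11,12]: before
op7 [13,14]: before
op8 [15,20]: concurrent
op9 [16,17]: before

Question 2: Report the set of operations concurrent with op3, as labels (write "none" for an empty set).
op2

op3 spans [4,5]; an op avoiding the whole window 4..5 is ordered, any other is concurrent
op1 [1,2]: before
op2 [3,7]: concurrent
op4 [6,8]: after
op5 [9,10]: after
op6 [11,12]: after
op7 [13,14]: after
op8 [15,20]: after
op9 [16,17]: after
op10 [18,19]: after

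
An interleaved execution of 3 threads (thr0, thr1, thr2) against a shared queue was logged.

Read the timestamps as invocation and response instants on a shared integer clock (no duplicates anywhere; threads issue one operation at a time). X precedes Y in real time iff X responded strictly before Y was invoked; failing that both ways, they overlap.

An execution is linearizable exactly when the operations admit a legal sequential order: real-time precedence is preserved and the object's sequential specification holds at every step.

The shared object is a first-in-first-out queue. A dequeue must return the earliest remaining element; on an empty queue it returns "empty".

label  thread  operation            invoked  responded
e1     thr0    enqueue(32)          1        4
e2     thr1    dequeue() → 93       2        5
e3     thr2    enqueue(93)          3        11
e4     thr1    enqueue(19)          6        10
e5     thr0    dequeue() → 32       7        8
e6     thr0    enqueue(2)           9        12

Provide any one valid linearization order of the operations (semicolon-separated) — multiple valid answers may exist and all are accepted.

e3; e1; e2; e4; e5; e6

1. e3 enqueue(93), leaving queue <93>
2. e1 enqueue(32), leaving queue <93,32>
3. e2 dequeue() → 93, leaving queue <32>
4. e4 enqueue(19), leaving queue <32,19>
5. e5 dequeue() → 32, leaving queue <19>
6. e6 enqueue(2), leaving queue <19,2>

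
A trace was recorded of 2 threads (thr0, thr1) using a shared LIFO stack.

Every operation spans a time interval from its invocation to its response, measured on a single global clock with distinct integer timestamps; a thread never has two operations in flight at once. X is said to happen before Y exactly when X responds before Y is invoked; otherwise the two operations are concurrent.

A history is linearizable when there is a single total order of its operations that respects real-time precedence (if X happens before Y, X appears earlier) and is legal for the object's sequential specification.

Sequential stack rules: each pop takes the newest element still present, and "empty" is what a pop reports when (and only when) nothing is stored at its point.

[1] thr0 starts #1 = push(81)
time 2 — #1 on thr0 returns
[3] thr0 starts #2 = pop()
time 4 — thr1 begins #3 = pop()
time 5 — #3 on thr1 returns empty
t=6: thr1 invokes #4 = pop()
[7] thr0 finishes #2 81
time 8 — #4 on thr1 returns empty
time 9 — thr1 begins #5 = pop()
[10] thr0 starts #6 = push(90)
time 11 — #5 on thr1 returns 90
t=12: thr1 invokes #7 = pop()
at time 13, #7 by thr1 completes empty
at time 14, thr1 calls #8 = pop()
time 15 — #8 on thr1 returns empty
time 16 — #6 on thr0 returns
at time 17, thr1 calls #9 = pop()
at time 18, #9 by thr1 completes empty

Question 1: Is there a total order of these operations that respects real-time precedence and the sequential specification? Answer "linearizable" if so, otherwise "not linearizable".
linearizable

one valid linearization: #1, #2, #3, #4, #6, #5, #7, #8, #9
after step 1 (#1 push(81)): stack <81>
after step 2 (#2 pop() → 81): stack <>
after step 3 (#3 pop() → empty): stack <>
after step 4 (#4 pop() → empty): stack <>
after step 5 (#6 push(90)): stack <90>
after step 6 (#5 pop() → 90): stack <>
after step 7 (#7 pop() → empty): stack <>
after step 8 (#8 pop() → empty): stack <>
after step 9 (#9 pop() → empty): stack <>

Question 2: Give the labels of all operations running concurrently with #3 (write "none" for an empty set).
Answer: #2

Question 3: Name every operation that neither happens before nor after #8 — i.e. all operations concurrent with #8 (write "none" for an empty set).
Answer: #6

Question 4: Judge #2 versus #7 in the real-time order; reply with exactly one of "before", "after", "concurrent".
Answer: before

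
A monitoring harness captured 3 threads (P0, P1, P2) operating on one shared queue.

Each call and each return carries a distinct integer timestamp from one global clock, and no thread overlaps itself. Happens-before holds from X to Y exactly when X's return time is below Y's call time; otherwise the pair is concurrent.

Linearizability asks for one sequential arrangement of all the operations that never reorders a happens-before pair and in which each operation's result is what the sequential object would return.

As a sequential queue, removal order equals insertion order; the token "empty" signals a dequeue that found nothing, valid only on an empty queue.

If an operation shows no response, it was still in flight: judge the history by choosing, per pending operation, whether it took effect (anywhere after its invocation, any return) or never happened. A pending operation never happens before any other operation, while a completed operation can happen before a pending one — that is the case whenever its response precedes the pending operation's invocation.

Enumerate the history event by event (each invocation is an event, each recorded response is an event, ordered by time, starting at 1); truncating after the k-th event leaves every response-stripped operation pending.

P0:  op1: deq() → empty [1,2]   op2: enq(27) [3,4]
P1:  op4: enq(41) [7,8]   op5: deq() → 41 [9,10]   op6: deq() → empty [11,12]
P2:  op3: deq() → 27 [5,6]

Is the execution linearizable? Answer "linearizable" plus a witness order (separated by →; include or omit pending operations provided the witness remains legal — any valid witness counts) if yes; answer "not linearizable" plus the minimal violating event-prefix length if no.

linearizable — witness: op1 → op2 → op3 → op4 → op5 → op6

step 1: op1 deq() → empty — queue <>
step 2: op2 enq(27) — queue <27>
step 3: op3 deq() → 27 — queue <>
step 4: op4 enq(41) — queue <41>
step 5: op5 deq() → 41 — queue <>
step 6: op6 deq() → empty — queue <>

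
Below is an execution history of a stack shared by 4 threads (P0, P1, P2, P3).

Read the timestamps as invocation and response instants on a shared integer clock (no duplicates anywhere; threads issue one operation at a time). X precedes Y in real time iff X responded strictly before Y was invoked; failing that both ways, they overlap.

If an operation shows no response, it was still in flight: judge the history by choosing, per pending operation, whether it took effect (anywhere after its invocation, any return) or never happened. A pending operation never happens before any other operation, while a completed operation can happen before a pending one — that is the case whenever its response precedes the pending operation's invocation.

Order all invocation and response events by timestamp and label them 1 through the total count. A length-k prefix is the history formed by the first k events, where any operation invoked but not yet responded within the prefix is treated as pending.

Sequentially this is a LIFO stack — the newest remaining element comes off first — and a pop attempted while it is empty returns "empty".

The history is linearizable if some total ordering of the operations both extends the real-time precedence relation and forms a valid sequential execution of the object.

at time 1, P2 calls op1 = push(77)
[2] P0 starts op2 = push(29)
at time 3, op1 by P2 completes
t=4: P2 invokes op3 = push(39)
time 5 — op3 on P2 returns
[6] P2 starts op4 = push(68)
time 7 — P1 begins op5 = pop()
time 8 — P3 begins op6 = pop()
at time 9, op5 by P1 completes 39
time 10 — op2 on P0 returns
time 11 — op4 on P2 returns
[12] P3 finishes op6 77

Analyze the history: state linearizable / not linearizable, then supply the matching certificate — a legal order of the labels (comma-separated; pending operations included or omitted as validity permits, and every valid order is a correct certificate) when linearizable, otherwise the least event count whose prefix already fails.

step 1: op1 push(77) — stack <77>
step 2: op3 push(39) — stack <77,39>
step 3: op5 pop() → 39 — stack <77>
step 4: op6 pop() → 77 — stack <>
step 5: op2 push(29) — stack <29>
step 6: op4 push(68) — stack <29,68>

linearizable — witness: op1, op3, op5, op6, op2, op4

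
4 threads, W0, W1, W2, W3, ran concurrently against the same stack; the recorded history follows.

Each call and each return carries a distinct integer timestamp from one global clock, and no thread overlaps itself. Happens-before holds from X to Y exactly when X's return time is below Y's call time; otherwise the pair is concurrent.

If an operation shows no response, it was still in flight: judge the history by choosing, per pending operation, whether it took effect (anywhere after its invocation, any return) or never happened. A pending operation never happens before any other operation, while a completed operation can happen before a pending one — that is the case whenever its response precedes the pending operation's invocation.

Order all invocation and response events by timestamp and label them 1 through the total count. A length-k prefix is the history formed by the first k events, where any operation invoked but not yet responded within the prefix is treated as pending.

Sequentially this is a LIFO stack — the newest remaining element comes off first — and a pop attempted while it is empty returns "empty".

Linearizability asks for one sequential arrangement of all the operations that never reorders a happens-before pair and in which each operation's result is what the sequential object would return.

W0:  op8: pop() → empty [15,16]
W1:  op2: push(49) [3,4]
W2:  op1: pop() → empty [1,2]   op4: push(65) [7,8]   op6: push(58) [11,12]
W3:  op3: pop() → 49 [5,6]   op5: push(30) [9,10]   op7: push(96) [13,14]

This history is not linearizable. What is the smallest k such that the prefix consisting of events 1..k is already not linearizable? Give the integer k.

events 1..15 are linearizable, e.g. via op1, op2, op3, op4, op5, op6, op7:
after step 1 (op1 pop() → empty): stack <>
after step 2 (op2 push(49)): stack <49>
after step 3 (op3 pop() → 49): stack <>
after step 4 (op4 push(65)): stack <65>
after step 5 (op5 push(30)): stack <65,30>
after step 6 (op6 push(58)): stack <65,30,58>
after step 7 (op7 push(96)): stack <65,30,58,96>
with event 16 included (op8 responding at time 16), all real-time-consistent orders fail
sample order op1, op2, op3, op4, op5, op6, op7, op8 stalls at step 8 — op8 pop() → empty has no legal effect

16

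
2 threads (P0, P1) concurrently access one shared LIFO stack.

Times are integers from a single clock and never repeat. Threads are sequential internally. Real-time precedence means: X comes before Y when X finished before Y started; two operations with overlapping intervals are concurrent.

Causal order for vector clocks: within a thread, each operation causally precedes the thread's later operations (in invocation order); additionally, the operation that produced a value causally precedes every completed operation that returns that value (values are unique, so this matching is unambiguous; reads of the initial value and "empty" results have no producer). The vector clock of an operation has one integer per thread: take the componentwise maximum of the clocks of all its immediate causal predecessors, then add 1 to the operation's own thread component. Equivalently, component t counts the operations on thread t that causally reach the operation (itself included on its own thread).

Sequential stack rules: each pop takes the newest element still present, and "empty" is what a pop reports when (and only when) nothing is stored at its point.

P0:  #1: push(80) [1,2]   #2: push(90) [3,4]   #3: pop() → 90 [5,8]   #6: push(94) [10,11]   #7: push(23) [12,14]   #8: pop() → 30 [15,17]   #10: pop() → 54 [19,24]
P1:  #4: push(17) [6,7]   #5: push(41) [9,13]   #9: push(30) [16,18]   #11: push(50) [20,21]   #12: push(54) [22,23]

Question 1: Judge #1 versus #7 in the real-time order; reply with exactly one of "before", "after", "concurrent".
#1 spans [1,2], #7 spans [12,14]
resp(#1)=2 < inv(#7)=12

before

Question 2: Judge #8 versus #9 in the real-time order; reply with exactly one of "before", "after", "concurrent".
#8 spans [15,17], #9 spans [16,18]
the intervals overlap in both directions

concurrent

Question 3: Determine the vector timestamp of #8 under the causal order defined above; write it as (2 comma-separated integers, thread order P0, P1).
no predecessors for #4 (invoked 6): P1 increments from zero → (0, 1)
no predecessors for #1 (invoked 1): P0 increments from zero → (1, 0)
invoked at 9, #5 merges VC(#4)=(0, 1) and bumps P1's slot → (0, 2)
invoked at 3, #2 merges VC(#1)=(1, 0) and bumps P0's slot → (2, 0)
invoked at 16, #9 merges VC(#5)=(0, 2) and bumps P1's slot → (0, 3)
invoked at 5, #3 merges VC(#2)=(2, 0) and bumps P0's slot → (3, 0)
invoked at 20, #11 merges VC(#9)=(0, 3) and bumps P1's slot → (0, 4)
invoked at 10, #6 merges VC(#3)=(3, 0) and bumps P0's slot → (4, 0)
invoked at 22, #12 merges VC(#11)=(0, 4) and bumps P1's slot → (0, 5)
invoked at 12, #7 merges VC(#6)=(4, 0) and bumps P0's slot → (5, 0)
invoked at 15, #8 merges VC(#7)=(5, 0), VC(#9)=(0, 3) and bumps P0's slot → (6, 3)
invoked at 19, #10 merges VC(#8)=(6, 3), VC(#12)=(0, 5) and bumps P0's slot → (7, 5)
target: VC(#8) = (6, 3)

(6, 3)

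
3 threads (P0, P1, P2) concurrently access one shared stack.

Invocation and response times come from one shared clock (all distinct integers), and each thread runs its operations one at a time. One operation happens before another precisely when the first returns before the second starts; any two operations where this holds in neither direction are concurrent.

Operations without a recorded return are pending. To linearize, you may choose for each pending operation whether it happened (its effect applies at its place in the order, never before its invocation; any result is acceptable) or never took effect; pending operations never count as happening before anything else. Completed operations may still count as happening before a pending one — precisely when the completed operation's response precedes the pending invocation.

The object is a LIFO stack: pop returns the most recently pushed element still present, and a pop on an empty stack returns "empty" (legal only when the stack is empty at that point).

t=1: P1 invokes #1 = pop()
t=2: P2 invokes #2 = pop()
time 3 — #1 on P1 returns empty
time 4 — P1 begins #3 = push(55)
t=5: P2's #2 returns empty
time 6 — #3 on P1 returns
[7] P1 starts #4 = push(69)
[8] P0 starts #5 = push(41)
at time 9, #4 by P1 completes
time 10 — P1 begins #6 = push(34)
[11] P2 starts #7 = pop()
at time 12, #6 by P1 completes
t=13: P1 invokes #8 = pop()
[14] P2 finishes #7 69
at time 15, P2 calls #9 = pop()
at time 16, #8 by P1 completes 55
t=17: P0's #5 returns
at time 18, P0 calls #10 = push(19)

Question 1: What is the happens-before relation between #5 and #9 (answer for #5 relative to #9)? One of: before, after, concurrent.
Answer: concurrent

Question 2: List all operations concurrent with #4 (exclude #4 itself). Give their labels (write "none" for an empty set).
Answer: #5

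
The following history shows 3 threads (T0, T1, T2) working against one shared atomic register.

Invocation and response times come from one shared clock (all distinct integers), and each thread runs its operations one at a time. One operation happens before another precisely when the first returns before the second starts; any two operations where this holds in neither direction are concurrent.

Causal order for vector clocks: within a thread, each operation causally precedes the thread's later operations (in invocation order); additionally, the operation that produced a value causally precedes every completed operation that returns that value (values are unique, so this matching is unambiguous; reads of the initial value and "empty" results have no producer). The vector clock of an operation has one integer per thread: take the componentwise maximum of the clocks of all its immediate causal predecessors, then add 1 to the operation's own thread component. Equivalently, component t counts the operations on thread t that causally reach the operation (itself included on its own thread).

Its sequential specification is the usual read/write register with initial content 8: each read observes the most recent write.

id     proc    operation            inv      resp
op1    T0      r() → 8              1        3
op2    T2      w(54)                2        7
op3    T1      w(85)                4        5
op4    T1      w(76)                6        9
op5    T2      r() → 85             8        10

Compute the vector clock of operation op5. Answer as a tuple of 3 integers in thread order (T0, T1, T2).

VC(op2, invoked at 2): no causal predecessors; +1 on T2 → (0, 0, 1)
VC(op3, invoked at 4): no causal predecessors; +1 on T1 → (0, 1, 0)
VC(op1, invoked at 1): no causal predecessors; +1 on T0 → (1, 0, 0)
invoked at 6, op4 merges VC(op3)=(0, 1, 0) and bumps T1's slot → (0, 2, 0)
invoked at 8, op5 merges VC(op2)=(0, 0, 1), VC(op3)=(0, 1, 0) and bumps T2's slot → (0, 1, 2)
target: VC(op5) = (0, 1, 2)

(0, 1, 2)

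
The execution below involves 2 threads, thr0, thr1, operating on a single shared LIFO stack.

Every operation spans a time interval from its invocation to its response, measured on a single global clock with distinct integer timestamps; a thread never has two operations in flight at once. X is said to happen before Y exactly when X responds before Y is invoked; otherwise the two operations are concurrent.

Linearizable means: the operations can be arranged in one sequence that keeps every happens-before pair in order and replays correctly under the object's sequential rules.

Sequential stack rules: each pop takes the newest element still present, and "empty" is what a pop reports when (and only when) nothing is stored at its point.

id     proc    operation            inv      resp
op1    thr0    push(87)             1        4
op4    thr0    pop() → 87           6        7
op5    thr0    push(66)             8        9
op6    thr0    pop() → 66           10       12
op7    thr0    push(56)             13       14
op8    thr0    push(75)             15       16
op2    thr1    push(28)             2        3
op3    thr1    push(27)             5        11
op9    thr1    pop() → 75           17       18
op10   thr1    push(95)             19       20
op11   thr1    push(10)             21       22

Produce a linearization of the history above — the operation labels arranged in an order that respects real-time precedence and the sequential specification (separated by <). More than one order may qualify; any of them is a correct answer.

after step 1 (op2 push(28)): stack <28>
after step 2 (op1 push(87)): stack <28,87>
after step 3 (op4 pop() → 87): stack <28>
after step 4 (op3 push(27)): stack <28,27>
after step 5 (op5 push(66)): stack <28,27,66>
after step 6 (op6 pop() → 66): stack <28,27>
after step 7 (op7 push(56)): stack <28,27,56>
after step 8 (op8 push(75)): stack <28,27,56,75>
after step 9 (op9 pop() → 75): stack <28,27,56>
after step 10 (op10 push(95)): stack <28,27,56,95>
after step 11 (op11 push(10)): stack <28,27,56,95,10>

op2 < op1 < op4 < op3 < op5 < op6 < op7 < op8 < op9 < op10 < op11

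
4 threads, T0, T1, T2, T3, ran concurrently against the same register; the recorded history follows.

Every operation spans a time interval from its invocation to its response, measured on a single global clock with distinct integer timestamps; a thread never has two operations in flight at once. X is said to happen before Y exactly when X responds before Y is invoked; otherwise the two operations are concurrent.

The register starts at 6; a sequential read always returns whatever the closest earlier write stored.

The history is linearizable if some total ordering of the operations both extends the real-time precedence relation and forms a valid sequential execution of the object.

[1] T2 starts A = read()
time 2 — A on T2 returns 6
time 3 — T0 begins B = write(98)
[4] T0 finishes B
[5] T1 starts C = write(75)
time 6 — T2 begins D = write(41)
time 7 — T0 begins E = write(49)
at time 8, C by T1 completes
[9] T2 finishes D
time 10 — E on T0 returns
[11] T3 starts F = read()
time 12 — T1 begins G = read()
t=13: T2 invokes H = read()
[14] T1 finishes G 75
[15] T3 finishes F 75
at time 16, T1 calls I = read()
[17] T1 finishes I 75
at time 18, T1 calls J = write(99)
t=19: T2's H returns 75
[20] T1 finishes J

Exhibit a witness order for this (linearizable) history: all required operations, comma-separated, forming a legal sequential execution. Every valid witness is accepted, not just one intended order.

1. A read() → 6, leaving value 6
2. B write(98), leaving value 98
3. D write(41), leaving value 41
4. E write(49), leaving value 49
5. C write(75), leaving value 75
6. F read() → 75, leaving value 75
7. G read() → 75, leaving value 75
8. H read() → 75, leaving value 75
9. I read() → 75, leaving value 75
10. J write(99), leaving value 99

A, B, D, E, C, F, G, H, I, J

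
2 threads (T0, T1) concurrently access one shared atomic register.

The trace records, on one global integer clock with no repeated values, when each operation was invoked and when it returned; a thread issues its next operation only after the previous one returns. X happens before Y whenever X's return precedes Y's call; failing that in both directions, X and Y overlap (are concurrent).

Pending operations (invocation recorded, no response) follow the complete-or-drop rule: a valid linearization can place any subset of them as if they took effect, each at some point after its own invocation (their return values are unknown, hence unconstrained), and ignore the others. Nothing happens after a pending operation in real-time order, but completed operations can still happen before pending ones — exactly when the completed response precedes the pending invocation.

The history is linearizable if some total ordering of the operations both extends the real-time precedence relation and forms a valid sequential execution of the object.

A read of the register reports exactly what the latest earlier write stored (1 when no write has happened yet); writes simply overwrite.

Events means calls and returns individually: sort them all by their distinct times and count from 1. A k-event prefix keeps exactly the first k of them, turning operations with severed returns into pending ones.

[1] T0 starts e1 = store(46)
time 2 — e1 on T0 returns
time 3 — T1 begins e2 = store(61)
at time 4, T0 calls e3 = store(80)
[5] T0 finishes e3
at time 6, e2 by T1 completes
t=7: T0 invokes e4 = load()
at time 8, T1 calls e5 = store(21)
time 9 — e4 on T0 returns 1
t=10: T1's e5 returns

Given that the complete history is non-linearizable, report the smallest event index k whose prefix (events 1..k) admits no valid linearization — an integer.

events 1..8 are linearizable, e.g. via e1, e2, e3:
1. e1 store(46), leaving value 46
2. e2 store(61), leaving value 61
3. e3 store(80), leaving value 80
at event 9 (e4's time-9 response) nothing linearizes any more
every completion of the 1 pending operation (e5) was checked; none linearizes
sample order e1, e2, e3, e4 (pending dropped) stalls at step 4 — e4 load() → 1 has no legal effect
sample order e1, e3, e2, e4 (pending dropped) stalls at step 4 — e4 load() → 1 has no legal effect

9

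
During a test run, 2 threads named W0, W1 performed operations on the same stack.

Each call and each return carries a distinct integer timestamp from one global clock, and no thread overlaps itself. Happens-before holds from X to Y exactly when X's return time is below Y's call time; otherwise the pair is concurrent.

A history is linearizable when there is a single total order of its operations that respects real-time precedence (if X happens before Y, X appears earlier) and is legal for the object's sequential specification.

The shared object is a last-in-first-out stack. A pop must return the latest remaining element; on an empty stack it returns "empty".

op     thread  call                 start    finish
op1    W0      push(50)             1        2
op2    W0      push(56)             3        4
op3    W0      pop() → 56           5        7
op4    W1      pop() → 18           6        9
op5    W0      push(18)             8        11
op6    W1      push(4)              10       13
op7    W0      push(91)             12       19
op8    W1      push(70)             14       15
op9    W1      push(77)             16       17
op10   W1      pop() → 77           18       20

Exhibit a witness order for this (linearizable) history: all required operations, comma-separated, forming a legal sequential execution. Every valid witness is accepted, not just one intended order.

op1, op2, op3, op5, op4, op6, op7, op8, op9, op10

1. op1 push(50), leaving stack <50>
2. op2 push(56), leaving stack <50,56>
3. op3 pop() → 56, leaving stack <50>
4. op5 push(18), leaving stack <50,18>
5. op4 pop() → 18, leaving stack <50>
6. op6 push(4), leaving stack <50,4>
7. op7 push(91), leaving stack <50,4,91>
8. op8 push(70), leaving stack <50,4,91,70>
9. op9 push(77), leaving stack <50,4,91,70,77>
10. op10 pop() → 77, leaving stack <50,4,91,70>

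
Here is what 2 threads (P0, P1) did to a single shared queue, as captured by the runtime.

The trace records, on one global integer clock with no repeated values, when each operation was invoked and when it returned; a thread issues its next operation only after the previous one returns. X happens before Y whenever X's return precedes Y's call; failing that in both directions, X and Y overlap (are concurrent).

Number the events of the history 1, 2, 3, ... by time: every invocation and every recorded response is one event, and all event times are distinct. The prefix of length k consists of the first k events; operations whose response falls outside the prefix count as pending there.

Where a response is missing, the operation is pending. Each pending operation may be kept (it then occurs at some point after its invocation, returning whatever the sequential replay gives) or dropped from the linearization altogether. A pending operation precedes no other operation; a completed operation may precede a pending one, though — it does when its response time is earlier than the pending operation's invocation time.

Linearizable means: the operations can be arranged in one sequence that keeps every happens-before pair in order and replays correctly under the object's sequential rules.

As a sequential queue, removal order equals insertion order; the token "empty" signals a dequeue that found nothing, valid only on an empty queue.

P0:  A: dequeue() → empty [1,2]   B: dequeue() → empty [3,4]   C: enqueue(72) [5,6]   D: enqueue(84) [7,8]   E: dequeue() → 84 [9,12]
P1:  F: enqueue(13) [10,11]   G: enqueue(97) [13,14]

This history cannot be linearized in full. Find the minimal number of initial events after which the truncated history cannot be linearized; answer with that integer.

12

events 1..11 are linearizable; a witness order is A, B, C, D, E, F:
after step 1 (A dequeue() → empty): queue <>
after step 2 (B dequeue() → empty): queue <>
after step 3 (C enqueue(72)): queue <72>
after step 4 (D enqueue(84)): queue <72,84>
after step 5 (E dequeue() (pending, included)): queue <84>
after step 6 (F enqueue(13)): queue <84,13>
with event 12 included (E responding at time 12), all real-time-consistent orders fail
one such order, A, B, C, D, E, F, breaks at step 5 where E dequeue() → 84 is illegal
one such order, A, B, C, D, F, E, breaks at step 6 where E dequeue() → 84 is illegal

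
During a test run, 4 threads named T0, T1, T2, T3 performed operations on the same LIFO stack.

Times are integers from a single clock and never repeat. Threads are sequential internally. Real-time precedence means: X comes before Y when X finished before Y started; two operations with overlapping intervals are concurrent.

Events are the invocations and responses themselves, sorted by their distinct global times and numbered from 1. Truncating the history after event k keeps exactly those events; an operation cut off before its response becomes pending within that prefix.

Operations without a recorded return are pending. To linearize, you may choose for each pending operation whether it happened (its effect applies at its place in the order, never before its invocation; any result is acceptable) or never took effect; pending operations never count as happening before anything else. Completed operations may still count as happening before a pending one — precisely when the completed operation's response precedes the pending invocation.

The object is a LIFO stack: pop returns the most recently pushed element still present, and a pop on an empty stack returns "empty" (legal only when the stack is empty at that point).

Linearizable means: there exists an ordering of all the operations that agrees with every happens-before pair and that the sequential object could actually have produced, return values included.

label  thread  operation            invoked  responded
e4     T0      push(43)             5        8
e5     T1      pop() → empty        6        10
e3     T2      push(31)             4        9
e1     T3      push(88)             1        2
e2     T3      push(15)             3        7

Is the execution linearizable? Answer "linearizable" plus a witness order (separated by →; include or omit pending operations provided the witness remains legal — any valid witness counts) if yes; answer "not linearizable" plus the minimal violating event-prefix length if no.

not linearizable — minimal violating prefix: 10 events

events 1..9 are fine; event 10 — the response of e5 at time 10 — makes the prefix non-linearizable
checked exhaustively: 24 real-time-consistent orders of 5 completed operations, zero legal LIFO stack replays
sample order e1, e2, e3, e4, e5 stalls at step 5 — e5 pop() → empty has no legal effect
sample order e1, e2, e3, e5, e4 stalls at step 4 — e5 pop() → empty has no legal effect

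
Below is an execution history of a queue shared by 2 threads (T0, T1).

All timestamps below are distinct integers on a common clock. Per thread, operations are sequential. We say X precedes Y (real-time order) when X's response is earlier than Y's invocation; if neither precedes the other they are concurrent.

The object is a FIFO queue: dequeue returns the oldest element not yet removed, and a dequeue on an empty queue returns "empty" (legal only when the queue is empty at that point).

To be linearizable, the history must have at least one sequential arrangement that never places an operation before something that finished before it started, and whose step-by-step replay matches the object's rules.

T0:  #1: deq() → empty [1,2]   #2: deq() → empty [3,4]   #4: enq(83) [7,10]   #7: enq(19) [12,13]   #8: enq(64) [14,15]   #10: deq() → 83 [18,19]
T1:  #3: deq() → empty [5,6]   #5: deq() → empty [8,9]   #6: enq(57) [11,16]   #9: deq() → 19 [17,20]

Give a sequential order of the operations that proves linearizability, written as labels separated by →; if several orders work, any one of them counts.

#1 → #2 → #3 → #5 → #4 → #7 → #6 → #8 → #10 → #9

1. #1 deq() → empty, leaving queue <>
2. #2 deq() → empty, leaving queue <>
3. #3 deq() → empty, leaving queue <>
4. #5 deq() → empty, leaving queue <>
5. #4 enq(83), leaving queue <83>
6. #7 enq(19), leaving queue <83,19>
7. #6 enq(57), leaving queue <83,19,57>
8. #8 enq(64), leaving queue <83,19,57,64>
9. #10 deq() → 83, leaving queue <19,57,64>
10. #9 deq() → 19, leaving queue <57,64>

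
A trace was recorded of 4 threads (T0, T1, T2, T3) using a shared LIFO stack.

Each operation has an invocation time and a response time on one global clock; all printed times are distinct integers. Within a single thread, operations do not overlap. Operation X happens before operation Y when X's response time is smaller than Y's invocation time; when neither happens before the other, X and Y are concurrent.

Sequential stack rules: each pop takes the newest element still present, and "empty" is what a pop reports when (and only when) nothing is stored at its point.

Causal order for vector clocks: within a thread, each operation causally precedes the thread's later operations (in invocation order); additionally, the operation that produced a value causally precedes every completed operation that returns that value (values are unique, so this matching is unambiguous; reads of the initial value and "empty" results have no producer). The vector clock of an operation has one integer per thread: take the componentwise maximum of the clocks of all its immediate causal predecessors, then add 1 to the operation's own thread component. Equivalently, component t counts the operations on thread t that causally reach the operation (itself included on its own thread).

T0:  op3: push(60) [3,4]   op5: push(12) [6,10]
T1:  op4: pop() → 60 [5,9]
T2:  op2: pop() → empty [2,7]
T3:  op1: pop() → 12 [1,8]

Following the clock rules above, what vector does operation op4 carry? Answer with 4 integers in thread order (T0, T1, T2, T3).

no predecessors for op2 (invoked 2): T2 increments from zero → (0, 0, 1, 0)
no predecessors for op3 (invoked 3): T0 increments from zero → (1, 0, 0, 0)
VC(op4, invoked at 5): max of VC(op3)=(1, 0, 0, 0), then +1 on thread T1 → (1, 1, 0, 0)
VC(op5, invoked at 6): max of VC(op3)=(1, 0, 0, 0), then +1 on thread T0 → (2, 0, 0, 0)
VC(op1, invoked at 1): max of VC(op5)=(2, 0, 0, 0), then +1 on thread T3 → (2, 0, 0, 1)
target: VC(op4) = (1, 1, 0, 0)

(1, 1, 0, 0)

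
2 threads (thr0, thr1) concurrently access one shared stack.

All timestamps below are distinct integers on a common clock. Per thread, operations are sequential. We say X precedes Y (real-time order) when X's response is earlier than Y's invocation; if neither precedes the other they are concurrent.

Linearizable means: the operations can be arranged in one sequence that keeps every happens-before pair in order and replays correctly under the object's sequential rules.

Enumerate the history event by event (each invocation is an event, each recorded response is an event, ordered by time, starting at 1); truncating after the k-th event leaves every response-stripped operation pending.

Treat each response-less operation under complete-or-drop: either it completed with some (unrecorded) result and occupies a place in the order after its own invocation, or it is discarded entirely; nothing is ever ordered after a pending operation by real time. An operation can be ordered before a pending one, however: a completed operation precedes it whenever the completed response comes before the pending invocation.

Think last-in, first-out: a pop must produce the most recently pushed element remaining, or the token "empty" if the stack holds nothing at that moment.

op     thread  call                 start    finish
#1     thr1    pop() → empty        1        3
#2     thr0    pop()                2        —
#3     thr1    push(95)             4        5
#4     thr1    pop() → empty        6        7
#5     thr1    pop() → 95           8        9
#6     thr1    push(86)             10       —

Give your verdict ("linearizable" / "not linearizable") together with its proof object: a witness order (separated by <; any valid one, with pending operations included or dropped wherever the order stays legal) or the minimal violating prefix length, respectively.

through event 8 a valid linearization exists; event 9 (#5 responding at time 9) ends that
a single order respects real time; the 4 completed stack operations fail replay along it
every completion of the 1 pending operation (#2) was checked; none linearizes
sample order #1, #3, #4, #5 (pending dropped) stalls at step 3 — #4 pop() → empty has no legal effect

not linearizable — minimal violating prefix: 9 events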